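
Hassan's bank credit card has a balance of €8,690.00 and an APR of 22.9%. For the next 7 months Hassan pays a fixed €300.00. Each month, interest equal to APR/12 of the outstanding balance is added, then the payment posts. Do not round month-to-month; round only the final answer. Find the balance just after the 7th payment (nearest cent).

€7,695.33

Monthly rate r = 22.9%/12 = 1.90833% = 0.0190833.
Each month: B ← B·(1+r) − €300.00.
Month 1: interest €165.83; balance after payment €8,555.83.
Month 2: interest €163.27; balance after payment €8,419.11.
Month 3: interest €160.66; balance after payment €8,279.77.
Month 4: interest €158.01; balance after payment €8,137.78.
Month 5: interest €155.30; balance after payment €7,993.07.
Month 6: interest €152.53; balance after payment €7,845.61.
Month 7: interest €149.72; balance after payment €7,695.33.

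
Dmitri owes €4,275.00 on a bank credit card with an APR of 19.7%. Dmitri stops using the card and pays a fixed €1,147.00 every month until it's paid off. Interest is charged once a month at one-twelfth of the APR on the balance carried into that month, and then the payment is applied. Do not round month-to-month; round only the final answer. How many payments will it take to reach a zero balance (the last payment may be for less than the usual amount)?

4 payments

Monthly rate r = 19.7%/12 = 1.64167% = 0.0164167.
Recurrence: B ← B·(1+r) − €1,147.00.
Month 1: interest €70.18; balance after payment €3,198.18.
Month 2: interest €52.50; balance after payment €2,103.68.
Month 3: interest €34.54; balance after payment €991.22.
Month 4: interest €16.27; balance after payment €0.00.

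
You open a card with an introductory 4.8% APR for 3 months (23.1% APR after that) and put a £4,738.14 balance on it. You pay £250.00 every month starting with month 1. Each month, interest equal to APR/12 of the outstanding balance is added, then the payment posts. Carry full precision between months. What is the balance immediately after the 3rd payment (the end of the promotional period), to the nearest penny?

£4,042.22

Promo months 1–3 at r₀ = 4.8%/12 = 0.004; months 4+ at r₁ = 23.1%/12 = 0.01925.
After month 3: iterate B ← B·(1+r₀) − £250.00 for 3 months → £4,042.22.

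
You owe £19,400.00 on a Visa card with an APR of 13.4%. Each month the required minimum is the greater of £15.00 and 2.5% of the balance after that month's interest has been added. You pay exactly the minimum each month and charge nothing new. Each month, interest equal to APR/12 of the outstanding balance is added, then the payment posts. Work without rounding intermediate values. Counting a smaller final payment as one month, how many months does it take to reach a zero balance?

298 months

Monthly rate r = 13.4%/12 = 1.11667% = 0.0111667.
While 2.5% of the post-interest balance exceeds £15.00, each month B ← (B·(1+r))·(1 − 0.025), i.e. B shrinks by the factor (1+r)·0.975 = 0.98589.
This holds for months 1–246. Entering month 247 the balance is £587.94; 2.5% of the post-interest balance is now below £15.00, so the flat £15.00 minimum applies from here.
From month 247 a fixed £15.00 at rate r clears £587.94 in 52 more payments. Total: 246 + 52 = 298 months.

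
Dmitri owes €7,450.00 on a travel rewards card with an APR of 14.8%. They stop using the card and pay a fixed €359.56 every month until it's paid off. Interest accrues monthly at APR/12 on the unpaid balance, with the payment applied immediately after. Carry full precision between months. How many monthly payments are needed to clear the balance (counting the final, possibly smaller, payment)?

Monthly rate r = 14.8%/12 = 1.23333% = 0.0123333.
Recurrence: B ← B·(1+r) − €359.56.
Month 1: interest €91.88; balance after payment €7,182.32.
Month 2: interest €88.58; balance after payment €6,911.35.
Closed form: n = −ln(1 − rB₀/P)/ln(1+r) = −ln(0.74446)/ln(1.01233) ≈ 24.074, so the balance reaches zero during payment 25.

25 months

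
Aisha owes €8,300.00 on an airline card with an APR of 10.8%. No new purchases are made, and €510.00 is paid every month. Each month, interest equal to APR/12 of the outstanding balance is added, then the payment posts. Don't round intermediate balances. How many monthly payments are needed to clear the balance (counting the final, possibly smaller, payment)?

Monthly rate r = 10.8%/12 = 0.9% = 0.009.
Recurrence: B ← B·(1+r) − €510.00.
Month 1: interest €74.70; balance after payment €7,864.70.
Month 2: interest €70.78; balance after payment €7,425.48.
Closed form: n = −ln(1 − rB₀/P)/ln(1+r) = −ln(0.85353)/ln(1.009) ≈ 17.676, so the balance reaches zero during payment 18.

18 months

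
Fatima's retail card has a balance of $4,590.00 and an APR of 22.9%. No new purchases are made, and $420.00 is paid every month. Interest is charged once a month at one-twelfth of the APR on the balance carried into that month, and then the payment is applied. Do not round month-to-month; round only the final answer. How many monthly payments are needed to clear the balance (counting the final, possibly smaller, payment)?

Monthly rate r = 22.9%/12 = 1.90833% = 0.0190833.
Recurrence: B ← B·(1+r) − $420.00.
Month 1: interest $87.59; balance after payment $4,257.59.
Month 2: interest $81.25; balance after payment $3,918.84.
Closed form: n = −ln(1 − rB₀/P)/ln(1+r) = −ln(0.79145)/ln(1.01908) ≈ 12.373, so the balance reaches zero during payment 13.

13 months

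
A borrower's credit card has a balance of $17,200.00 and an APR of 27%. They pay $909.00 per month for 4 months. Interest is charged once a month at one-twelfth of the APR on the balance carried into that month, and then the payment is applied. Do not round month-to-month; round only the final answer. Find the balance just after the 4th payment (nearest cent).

Monthly rate r = 27%/12 = 2.25% = 0.0225.
Each month: B ← B·(1+r) − $909.00.
Month 1: interest $387.00; balance after payment $16,678.00.
Month 2: interest $375.25; balance after payment $16,144.26.
Month 3: interest $363.25; balance after payment $15,598.50.
Month 4: interest $350.97; balance after payment $15,040.47.

$15,040.47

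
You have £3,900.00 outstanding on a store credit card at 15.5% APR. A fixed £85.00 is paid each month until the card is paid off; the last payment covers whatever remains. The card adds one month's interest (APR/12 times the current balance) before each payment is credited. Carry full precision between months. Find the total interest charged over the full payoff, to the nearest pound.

£2,048

Monthly rate r = 15.5%/12 = 1.29167% = 0.0129167.
Payoff takes n = ⌈−ln(1 − rB₀/P)/ln(1+r)⌉ = ⌈69.976⌉ = 70 payments; the last is £83.01.
Total paid = 69·£85.00 + £83.01 = £5,948.01.
Total interest = total paid − principal = £5,948.01 − £3,900.00 = £2,048.01.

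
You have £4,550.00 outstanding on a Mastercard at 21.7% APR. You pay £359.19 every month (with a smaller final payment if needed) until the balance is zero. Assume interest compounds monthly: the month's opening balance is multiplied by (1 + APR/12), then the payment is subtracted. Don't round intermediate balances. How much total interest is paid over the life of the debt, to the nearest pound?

£665

Monthly rate r = 21.7%/12 = 1.80833% = 0.0180833.
Payoff takes n = ⌈−ln(1 − rB₀/P)/ln(1+r)⌉ = ⌈14.516⌉ = 15 payments; the last is £186.22.
Total paid = 14·£359.19 + £186.22 = £5,214.88.
Total interest = total paid − principal = £5,214.88 − £4,550.00 = £664.88.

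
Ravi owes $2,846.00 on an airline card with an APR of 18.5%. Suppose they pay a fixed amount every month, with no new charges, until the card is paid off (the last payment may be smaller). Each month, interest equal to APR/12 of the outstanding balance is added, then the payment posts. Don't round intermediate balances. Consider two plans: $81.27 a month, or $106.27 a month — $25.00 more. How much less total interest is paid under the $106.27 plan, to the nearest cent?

$424.65

Monthly rate r = 18.5%/12 = 1.54167% = 0.0154167.
At $81.27/mo: n = ⌈−ln(1 − rB₀/P)/ln(1+r)⌉ = 51 payments (last $60.20); total interest = total paid − $2,846.00 = $1,277.70.
At $106.27/mo: 35 payments (last $85.87); total interest $853.05.
Interest saved = $1,277.70 − $853.05 = $424.65.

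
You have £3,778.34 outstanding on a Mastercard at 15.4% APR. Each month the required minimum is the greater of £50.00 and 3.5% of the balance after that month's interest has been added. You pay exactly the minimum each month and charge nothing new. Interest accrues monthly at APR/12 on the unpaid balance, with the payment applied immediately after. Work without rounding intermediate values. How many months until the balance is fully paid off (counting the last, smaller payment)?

Monthly rate r = 15.4%/12 = 1.28333% = 0.0128333.
While 3.5% of the post-interest balance exceeds £50.00, each month B ← (B·(1+r))·(1 − 0.035), i.e. B shrinks by the factor (1+r)·0.965 = 0.97738.
This holds for months 1–44. Entering month 45 the balance is £1,380.94; 3.5% of the post-interest balance is now below £50.00, so the flat £50.00 minimum applies from here.
From month 45 a fixed £50.00 at rate r clears £1,380.94 in 35 more payments. Total: 44 + 35 = 79 months.

79 months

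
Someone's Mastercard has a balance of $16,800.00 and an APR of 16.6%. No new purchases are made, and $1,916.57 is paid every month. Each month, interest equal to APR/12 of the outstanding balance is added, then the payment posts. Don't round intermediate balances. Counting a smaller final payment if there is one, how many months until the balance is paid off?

10 months

Monthly rate r = 16.6%/12 = 1.38333% = 0.0138333.
Recurrence: B ← B·(1+r) − $1,916.57.
Month 1: interest $232.40; balance after payment $15,115.83.
Month 2: interest $209.10; balance after payment $13,408.36.
Closed form: n = −ln(1 − rB₀/P)/ln(1+r) = −ln(0.87874)/ln(1.01383) ≈ 9.409, so the balance reaches zero during payment 10.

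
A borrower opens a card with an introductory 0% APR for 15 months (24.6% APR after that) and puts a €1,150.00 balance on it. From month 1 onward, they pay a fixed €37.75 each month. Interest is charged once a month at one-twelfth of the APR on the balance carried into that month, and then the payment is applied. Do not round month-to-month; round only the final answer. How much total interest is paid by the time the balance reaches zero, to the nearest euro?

Promo months 1–15 at r₀ = 0%/12 = 0; months 16+ at r₁ = 24.6%/12 = 0.0205.
After month 15 (no interest yet): B = €1,150.00 − 15·€37.75 = €583.75.
Then at r₁ with €37.75/mo: n₂ = −ln(1 − r₁·B/P)/ln(1+r₁) ≈ 18.79 → 19 more payments.
Total paid = 33·€37.75 + €29.82 = €1,275.57; interest = €1,275.57 − €1,150.00 = €125.57.

€126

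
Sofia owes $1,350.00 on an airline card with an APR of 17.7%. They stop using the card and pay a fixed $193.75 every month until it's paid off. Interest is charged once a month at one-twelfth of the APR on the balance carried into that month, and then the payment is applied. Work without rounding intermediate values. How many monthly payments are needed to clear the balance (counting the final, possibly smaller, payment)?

8 months

Monthly rate r = 17.7%/12 = 1.475% = 0.01475.
Recurrence: B ← B·(1+r) − $193.75.
Month 1: interest $19.91; balance after payment $1,176.16.
Month 2: interest $17.35; balance after payment $999.76.
Closed form: n = −ln(1 − rB₀/P)/ln(1+r) = −ln(0.89723)/ln(1.01475) ≈ 7.406, so the balance reaches zero during payment 8.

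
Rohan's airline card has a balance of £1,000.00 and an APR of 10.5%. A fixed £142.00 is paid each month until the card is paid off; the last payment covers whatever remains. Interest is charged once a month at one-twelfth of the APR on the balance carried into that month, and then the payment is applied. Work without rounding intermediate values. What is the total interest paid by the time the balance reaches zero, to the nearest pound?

£37

Monthly rate r = 10.5%/12 = 0.875% = 0.00875.
Payoff takes n = ⌈−ln(1 − rB₀/P)/ln(1+r)⌉ = ⌈7.300⌉ = 8 payments; the last is £42.78.
Total paid = 7·£142.00 + £42.78 = £1,036.78.
Total interest = total paid − principal = £1,036.78 − £1,000.00 = £36.78.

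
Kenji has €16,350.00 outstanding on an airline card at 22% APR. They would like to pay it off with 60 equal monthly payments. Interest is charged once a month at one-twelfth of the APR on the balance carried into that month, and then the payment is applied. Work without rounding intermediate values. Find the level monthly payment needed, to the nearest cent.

€451.57

Monthly rate r = 22%/12 = 1.83333% = 0.0183333.
Level-payment amortization: P = B₀·r / (1 − (1+r)^(−n)) = 16350.00·0.0183333 / (1 − 1.01833^(−60)).
Denominator 1 − (1+r)^(−60) = 0.663796362.
P = 299.75 / 0.663796362 ≈ 451.57.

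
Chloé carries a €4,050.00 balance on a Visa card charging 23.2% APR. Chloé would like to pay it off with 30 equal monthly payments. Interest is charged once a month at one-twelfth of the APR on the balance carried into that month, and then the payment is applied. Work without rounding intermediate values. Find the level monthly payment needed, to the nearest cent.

Monthly rate r = 23.2%/12 = 1.93333% = 0.0193333.
Level-payment amortization: P = B₀·r / (1 − (1+r)^(−n)) = 4050.00·0.0193333 / (1 − 1.01933^(−30)).
Denominator 1 − (1+r)^(−30) = 0.436993759.
P = 78.3 / 0.436993759 ≈ 179.18.

€179.18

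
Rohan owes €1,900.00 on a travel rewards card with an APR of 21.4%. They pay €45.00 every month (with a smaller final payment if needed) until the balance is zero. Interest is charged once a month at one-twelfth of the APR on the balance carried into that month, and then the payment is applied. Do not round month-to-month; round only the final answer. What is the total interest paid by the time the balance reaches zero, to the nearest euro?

Monthly rate r = 21.4%/12 = 1.78333% = 0.0178333.
Payoff takes n = ⌈−ln(1 − rB₀/P)/ln(1+r)⌉ = ⌈79.102⌉ = 80 payments; the last is €4.61.
Total paid = 79·€45.00 + €4.61 = €3,559.61.
Total interest = total paid − principal = €3,559.61 − €1,900.00 = €1,659.61.

€1,660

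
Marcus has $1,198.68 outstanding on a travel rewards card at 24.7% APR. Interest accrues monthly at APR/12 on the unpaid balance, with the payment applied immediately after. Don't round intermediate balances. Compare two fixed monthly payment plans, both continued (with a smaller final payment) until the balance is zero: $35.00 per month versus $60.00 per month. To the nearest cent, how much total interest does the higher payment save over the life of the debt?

$536.90

Monthly rate r = 24.7%/12 = 2.05833% = 0.0205833.
At $35.00/mo: n = ⌈−ln(1 − rB₀/P)/ln(1+r)⌉ = 60 payments (last $31.78); total interest = total paid − $1,198.68 = $898.10.
At $60.00/mo: 26 payments (last $59.88); total interest $361.20.
Interest saved = $898.10 − $361.20 = $536.90.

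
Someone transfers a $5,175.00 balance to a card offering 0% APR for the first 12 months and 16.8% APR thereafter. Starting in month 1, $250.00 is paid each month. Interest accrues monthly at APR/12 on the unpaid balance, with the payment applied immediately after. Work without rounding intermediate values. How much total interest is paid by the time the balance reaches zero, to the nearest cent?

$160.89

Promo months 1–12 at r₀ = 0%/12 = 0; months 13+ at r₁ = 16.8%/12 = 0.014.
After month 12 (no interest yet): B = $5,175.00 − 12·$250.00 = $2,175.00.
Then at r₁ with $250.00/mo: n₂ = −ln(1 − r₁·B/P)/ln(1+r₁) ≈ 9.34 → 10 more payments.
Total paid = 21·$250.00 + $85.89 = $5,335.89; interest = $5,335.89 − $5,175.00 = $160.89.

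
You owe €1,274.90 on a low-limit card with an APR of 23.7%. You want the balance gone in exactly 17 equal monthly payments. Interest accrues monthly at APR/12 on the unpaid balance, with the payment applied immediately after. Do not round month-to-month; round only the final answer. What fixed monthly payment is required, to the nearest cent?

Monthly rate r = 23.7%/12 = 1.975% = 0.01975.
Level-payment amortization: P = B₀·r / (1 − (1+r)^(−n)) = 1274.90·0.01975 / (1 − 1.01975^(−17)).
Denominator 1 − (1+r)^(−17) = 0.282855186.
P = 25.1793 / 0.282855186 ≈ 89.02.

€89.02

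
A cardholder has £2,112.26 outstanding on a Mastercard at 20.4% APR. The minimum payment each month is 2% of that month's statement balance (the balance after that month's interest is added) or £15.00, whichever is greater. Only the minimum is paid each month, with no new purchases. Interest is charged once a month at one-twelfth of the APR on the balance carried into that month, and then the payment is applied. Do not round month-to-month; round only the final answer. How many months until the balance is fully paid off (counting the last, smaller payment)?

Monthly rate r = 20.4%/12 = 1.7% = 0.017.
While 2% of the post-interest balance exceeds £15.00, each month B ← (B·(1+r))·(1 − 0.02), i.e. B shrinks by the factor (1+r)·0.98 = 0.99666.
This holds for months 1–315. Entering month 316 the balance is £736.31; 2% of the post-interest balance is now below £15.00, so the flat £15.00 minimum applies from here.
From month 316 a fixed £15.00 at rate r clears £736.31 in 107 more payments. Total: 315 + 107 = 422 months.

422 months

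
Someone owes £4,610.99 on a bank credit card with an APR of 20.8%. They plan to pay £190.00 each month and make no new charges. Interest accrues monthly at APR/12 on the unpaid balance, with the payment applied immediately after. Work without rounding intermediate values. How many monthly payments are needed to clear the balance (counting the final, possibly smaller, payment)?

32 months

Monthly rate r = 20.8%/12 = 1.73333% = 0.0173333.
Recurrence: B ← B·(1+r) − £190.00.
Month 1: interest £79.92; balance after payment £4,500.91.
Month 2: interest £78.02; balance after payment £4,388.93.
Closed form: n = −ln(1 − rB₀/P)/ln(1+r) = −ln(0.57935)/ln(1.01733) ≈ 31.764, so the balance reaches zero during payment 32.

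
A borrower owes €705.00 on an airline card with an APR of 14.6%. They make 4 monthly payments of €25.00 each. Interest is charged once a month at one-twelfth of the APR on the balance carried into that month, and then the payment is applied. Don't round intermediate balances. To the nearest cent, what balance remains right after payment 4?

€638.10

Monthly rate r = 14.6%/12 = 1.21667% = 0.0121667.
Each month: B ← B·(1+r) − €25.00.
Month 1: interest €8.58; balance after payment €688.58.
Month 2: interest €8.38; balance after payment €671.96.
Month 3: interest €8.18; balance after payment €655.13.
Month 4: interest €7.97; balance after payment €638.10.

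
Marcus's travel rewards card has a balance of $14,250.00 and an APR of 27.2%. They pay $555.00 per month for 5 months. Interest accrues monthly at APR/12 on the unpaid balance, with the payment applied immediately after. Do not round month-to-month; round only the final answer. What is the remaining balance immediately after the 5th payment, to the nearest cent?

$13,036.21

Monthly rate r = 27.2%/12 = 2.26667% = 0.0226667.
Each month: B ← B·(1+r) − $555.00.
Month 1: interest $323.00; balance after payment $14,018.00.
Month 2: interest $317.74; balance after payment $13,780.74.
Month 3: interest $312.36; balance after payment $13,538.10.
Month 4: interest $306.86; balance after payment $13,289.97.
Month 5: interest $301.24; balance after payment $13,036.21.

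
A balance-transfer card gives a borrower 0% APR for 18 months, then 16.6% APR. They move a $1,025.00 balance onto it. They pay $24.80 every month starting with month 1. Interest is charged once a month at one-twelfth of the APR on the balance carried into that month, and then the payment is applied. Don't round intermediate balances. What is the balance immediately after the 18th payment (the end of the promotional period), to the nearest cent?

$578.60

Promo months 1–18 at r₀ = 0%/12 = 0; months 19+ at r₁ = 16.6%/12 = 0.0138333.
After month 18 (no interest yet): B = $1,025.00 − 18·$24.80 = $578.60.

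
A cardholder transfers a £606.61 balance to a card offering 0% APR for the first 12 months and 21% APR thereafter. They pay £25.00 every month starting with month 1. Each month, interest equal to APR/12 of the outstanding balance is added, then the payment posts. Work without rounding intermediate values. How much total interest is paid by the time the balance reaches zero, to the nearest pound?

Promo months 1–12 at r₀ = 0%/12 = 0; months 13+ at r₁ = 21%/12 = 0.0175.
After month 12 (no interest yet): B = £606.61 − 12·£25.00 = £306.61.
Then at r₁ with £25.00/mo: n₂ = −ln(1 − r₁·B/P)/ln(1+r₁) ≈ 13.93 → 14 more payments.
Total paid = 25·£25.00 + £23.16 = £648.16; interest = £648.16 − £606.61 = £41.55.

£42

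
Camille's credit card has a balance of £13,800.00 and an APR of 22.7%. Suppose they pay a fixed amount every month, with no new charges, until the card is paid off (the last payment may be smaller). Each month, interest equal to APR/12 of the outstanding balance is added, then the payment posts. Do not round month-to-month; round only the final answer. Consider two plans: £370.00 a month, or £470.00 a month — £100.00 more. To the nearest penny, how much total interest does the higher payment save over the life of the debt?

Monthly rate r = 22.7%/12 = 1.89167% = 0.0189167.
At £370.00/mo: n = ⌈−ln(1 − rB₀/P)/ln(1+r)⌉ = 66 payments (last £89.79); total interest = total paid − £13,800.00 = £10,339.79.
At £470.00/mo: 44 payments (last £121.70); total interest £6,531.70.
Interest saved = £10,339.79 − £6,531.70 = £3,808.09.

£3,808.09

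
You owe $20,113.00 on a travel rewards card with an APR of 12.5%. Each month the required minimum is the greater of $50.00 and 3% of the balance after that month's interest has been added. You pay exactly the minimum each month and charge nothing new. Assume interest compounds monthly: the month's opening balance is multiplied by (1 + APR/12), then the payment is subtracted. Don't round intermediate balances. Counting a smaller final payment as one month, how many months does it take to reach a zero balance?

Monthly rate r = 12.5%/12 = 1.04167% = 0.0104167.
While 3% of the post-interest balance exceeds $50.00, each month B ← (B·(1+r))·(1 − 0.03), i.e. B shrinks by the factor (1+r)·0.97 = 0.9801.
This holds for months 1–125. Entering month 126 the balance is $1,631.20; 3% of the post-interest balance is now below $50.00, so the flat $50.00 minimum applies from here.
From month 126 a fixed $50.00 at rate r clears $1,631.20 in 41 more payments. Total: 125 + 41 = 166 months.

166 months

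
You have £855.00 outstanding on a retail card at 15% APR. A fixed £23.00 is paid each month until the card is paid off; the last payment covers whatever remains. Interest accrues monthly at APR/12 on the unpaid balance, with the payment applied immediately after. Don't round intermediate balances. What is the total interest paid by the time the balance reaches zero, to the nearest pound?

Monthly rate r = 15%/12 = 1.25% = 0.0125.
Payoff takes n = ⌈−ln(1 − rB₀/P)/ln(1+r)⌉ = ⌈50.302⌉ = 51 payments; the last is £6.98.
Total paid = 50·£23.00 + £6.98 = £1,156.98.
Total interest = total paid − principal = £1,156.98 − £855.00 = £301.98.

£302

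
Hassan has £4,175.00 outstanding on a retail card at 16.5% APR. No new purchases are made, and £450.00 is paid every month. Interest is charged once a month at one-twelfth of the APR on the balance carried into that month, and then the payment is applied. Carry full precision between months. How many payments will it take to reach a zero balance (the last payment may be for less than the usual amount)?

Monthly rate r = 16.5%/12 = 1.375% = 0.01375.
Recurrence: B ← B·(1+r) − £450.00.
Month 1: interest £57.41; balance after payment £3,782.41.
Month 2: interest £52.01; balance after payment £3,384.41.
Closed form: n = −ln(1 − rB₀/P)/ln(1+r) = −ln(0.87243)/ln(1.01375) ≈ 9.993, so the balance reaches zero during payment 10.

10 months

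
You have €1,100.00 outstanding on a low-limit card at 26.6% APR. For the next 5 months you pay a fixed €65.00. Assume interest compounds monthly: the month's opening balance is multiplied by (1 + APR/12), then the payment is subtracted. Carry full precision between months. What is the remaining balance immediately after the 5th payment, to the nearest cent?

€887.71

Monthly rate r = 26.6%/12 = 2.21667% = 0.0221667.
Each month: B ← B·(1+r) − €65.00.
Month 1: interest €24.38; balance after payment €1,059.38.
Month 2: interest €23.48; balance after payment €1,017.87.
Month 3: interest €22.56; balance after payment €975.43.
Month 4: interest €21.62; balance after payment €932.05.
Month 5: interest €20.66; balance after payment €887.71.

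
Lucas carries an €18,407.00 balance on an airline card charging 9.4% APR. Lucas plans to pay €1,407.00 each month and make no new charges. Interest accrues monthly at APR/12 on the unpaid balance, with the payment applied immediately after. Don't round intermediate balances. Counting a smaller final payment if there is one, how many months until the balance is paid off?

Monthly rate r = 9.4%/12 = 0.783333% = 0.00783333.
Recurrence: B ← B·(1+r) − €1,407.00.
Month 1: interest €144.19; balance after payment €17,144.19.
Month 2: interest €134.30; balance after payment €15,871.48.
Closed form: n = −ln(1 − rB₀/P)/ln(1+r) = −ln(0.89752)/ln(1.00783) ≈ 13.856, so the balance reaches zero during payment 14.

14 payments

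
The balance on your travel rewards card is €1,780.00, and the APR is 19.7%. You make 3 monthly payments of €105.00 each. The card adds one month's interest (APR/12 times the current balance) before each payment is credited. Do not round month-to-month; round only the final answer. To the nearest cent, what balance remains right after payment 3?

€1,548.91

Monthly rate r = 19.7%/12 = 1.64167% = 0.0164167.
Each month: B ← B·(1+r) − €105.00.
Month 1: interest €29.22; balance after payment €1,704.22.
Month 2: interest €27.98; balance after payment €1,627.20.
Month 3: interest €26.71; balance after payment €1,548.91.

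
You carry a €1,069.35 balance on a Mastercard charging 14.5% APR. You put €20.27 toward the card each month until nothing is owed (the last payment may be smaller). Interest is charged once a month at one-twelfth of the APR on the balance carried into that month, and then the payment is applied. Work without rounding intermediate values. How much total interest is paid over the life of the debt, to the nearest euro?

€643

Monthly rate r = 14.5%/12 = 1.20833% = 0.0120833.
Payoff takes n = ⌈−ln(1 − rB₀/P)/ln(1+r)⌉ = ⌈84.475⌉ = 85 payments; the last is €9.66.
Total paid = 84·€20.27 + €9.66 = €1,712.34.
Total interest = total paid − principal = €1,712.34 − €1,069.35 = €642.99.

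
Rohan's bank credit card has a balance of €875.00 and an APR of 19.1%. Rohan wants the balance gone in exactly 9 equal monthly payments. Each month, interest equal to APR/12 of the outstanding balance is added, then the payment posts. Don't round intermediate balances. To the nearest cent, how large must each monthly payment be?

Monthly rate r = 19.1%/12 = 1.59167% = 0.0159167.
Level-payment amortization: P = B₀·r / (1 − (1+r)^(−n)) = 875.00·0.0159167 / (1 − 1.01592^(−9)).
Denominator 1 − (1+r)^(−9) = 0.13248452.
P = 13.9271 / 0.13248452 ≈ 105.12.

€105.12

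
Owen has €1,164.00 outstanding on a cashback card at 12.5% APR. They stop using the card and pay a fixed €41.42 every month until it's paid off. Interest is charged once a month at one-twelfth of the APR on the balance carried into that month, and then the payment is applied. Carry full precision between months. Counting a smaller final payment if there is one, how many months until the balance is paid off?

Monthly rate r = 12.5%/12 = 1.04167% = 0.0104167.
Recurrence: B ← B·(1+r) − €41.42.
Month 1: interest €12.12; balance after payment €1,134.70.
Month 2: interest €11.82; balance after payment €1,105.10.
Closed form: n = −ln(1 − rB₀/P)/ln(1+r) = −ln(0.70727)/ln(1.01042) ≈ 33.422, so the balance reaches zero during payment 34.

34 payments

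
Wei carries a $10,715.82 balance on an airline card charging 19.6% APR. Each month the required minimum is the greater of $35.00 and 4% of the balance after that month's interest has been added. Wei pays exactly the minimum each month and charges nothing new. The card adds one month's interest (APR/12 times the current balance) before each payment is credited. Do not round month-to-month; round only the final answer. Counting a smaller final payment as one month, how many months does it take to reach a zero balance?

Monthly rate r = 19.6%/12 = 1.63333% = 0.0163333.
While 4% of the post-interest balance exceeds $35.00, each month B ← (B·(1+r))·(1 − 0.04), i.e. B shrinks by the factor (1+r)·0.96 = 0.97568.
This holds for months 1–103. Entering month 104 the balance is $848.57; 4% of the post-interest balance is now below $35.00, so the flat $35.00 minimum applies from here.
From month 104 a fixed $35.00 at rate r clears $848.57 in 32 more payments. Total: 103 + 32 = 135 months.

135 months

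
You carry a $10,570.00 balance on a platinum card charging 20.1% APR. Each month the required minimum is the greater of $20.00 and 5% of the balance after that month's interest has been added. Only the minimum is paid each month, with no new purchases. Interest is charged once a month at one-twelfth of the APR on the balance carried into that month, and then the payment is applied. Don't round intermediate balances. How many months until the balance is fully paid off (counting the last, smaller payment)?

119 months

Monthly rate r = 20.1%/12 = 1.675% = 0.01675.
While 5% of the post-interest balance exceeds $20.00, each month B ← (B·(1+r))·(1 − 0.05), i.e. B shrinks by the factor (1+r)·0.95 = 0.96591.
This holds for months 1–95. Entering month 96 the balance is $391.89; 5% of the post-interest balance is now below $20.00, so the flat $20.00 minimum applies from here.
From month 96 a fixed $20.00 at rate r clears $391.89 in 24 more payments. Total: 95 + 24 = 119 months.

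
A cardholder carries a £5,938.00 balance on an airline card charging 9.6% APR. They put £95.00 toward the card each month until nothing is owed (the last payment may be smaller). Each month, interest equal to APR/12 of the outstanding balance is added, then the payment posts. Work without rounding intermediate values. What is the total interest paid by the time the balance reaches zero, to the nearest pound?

Monthly rate r = 9.6%/12 = 0.8% = 0.008.
Payoff takes n = ⌈−ln(1 − rB₀/P)/ln(1+r)⌉ = ⌈87.000⌉ = 88 payments; the last is £0.01.
Total paid = 87·£95.00 + £0.01 = £8,265.01.
Total interest = total paid − principal = £8,265.01 − £5,938.00 = £2,327.01.

£2,327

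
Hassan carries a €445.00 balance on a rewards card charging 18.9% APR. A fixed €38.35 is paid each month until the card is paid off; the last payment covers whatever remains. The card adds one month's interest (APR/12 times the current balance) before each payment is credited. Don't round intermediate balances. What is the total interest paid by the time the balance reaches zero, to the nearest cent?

Monthly rate r = 18.9%/12 = 1.575% = 0.01575.
Payoff takes n = ⌈−ln(1 − rB₀/P)/ln(1+r)⌉ = ⌈12.915⌉ = 13 payments; the last is €35.10.
Total paid = 12·€38.35 + €35.10 = €495.30.
Total interest = total paid − principal = €495.30 − €445.00 = €50.30.

€50.30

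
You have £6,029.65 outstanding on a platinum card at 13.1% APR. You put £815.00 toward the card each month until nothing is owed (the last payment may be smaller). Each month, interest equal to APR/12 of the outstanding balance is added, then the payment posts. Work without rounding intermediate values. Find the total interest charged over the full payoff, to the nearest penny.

£292.52

Monthly rate r = 13.1%/12 = 1.09167% = 0.0109167.
Payoff takes n = ⌈−ln(1 − rB₀/P)/ln(1+r)⌉ = ⌈7.756⌉ = 8 payments; the last is £617.17.
Total paid = 7·£815.00 + £617.17 = £6,322.17.
Total interest = total paid − principal = £6,322.17 − £6,029.65 = £292.52.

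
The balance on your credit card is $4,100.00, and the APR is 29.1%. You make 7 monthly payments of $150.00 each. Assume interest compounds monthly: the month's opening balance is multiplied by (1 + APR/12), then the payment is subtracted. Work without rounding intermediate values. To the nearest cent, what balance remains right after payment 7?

$3,719.15

Monthly rate r = 29.1%/12 = 2.425% = 0.02425.
Each month: B ← B·(1+r) − $150.00.
Month 1: interest $99.42; balance after payment $4,049.43.
Month 2: interest $98.20; balance after payment $3,997.62.
Month 3: interest $96.94; balance after payment $3,944.57.
Month 4: interest $95.66; balance after payment $3,890.22.
Month 5: interest $94.34; balance after payment $3,834.56.
Month 6: interest $92.99; balance after payment $3,777.55.
Month 7: interest $91.61; balance after payment $3,719.15.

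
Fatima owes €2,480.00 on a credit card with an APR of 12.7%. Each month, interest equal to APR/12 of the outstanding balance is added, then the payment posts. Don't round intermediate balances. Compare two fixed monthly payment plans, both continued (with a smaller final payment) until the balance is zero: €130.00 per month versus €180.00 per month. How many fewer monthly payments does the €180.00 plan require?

7 fewer payments

Monthly rate r = 12.7%/12 = 1.05833% = 0.0105833.
At €130.00/mo: n = ⌈−ln(1 − rB₀/P)/ln(1+r)⌉ = 22 payments (last €54.94); total interest = total paid − €2,480.00 = €304.94.
At €180.00/mo: 15 payments (last €174.75); total interest €214.75.
Payments saved = 22 − 15 = 7.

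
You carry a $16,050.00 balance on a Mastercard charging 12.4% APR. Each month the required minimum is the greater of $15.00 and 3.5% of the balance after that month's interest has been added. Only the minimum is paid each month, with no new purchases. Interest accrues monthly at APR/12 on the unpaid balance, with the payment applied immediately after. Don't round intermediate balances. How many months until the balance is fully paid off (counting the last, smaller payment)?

Monthly rate r = 12.4%/12 = 1.03333% = 0.0103333.
While 3.5% of the post-interest balance exceeds $15.00, each month B ← (B·(1+r))·(1 − 0.035), i.e. B shrinks by the factor (1+r)·0.965 = 0.97497.
This holds for months 1–144. Entering month 145 the balance is $417.18; 3.5% of the post-interest balance is now below $15.00, so the flat $15.00 minimum applies from here.
From month 145 a fixed $15.00 at rate r clears $417.18 in 33 more payments. Total: 144 + 33 = 177 months.

177 months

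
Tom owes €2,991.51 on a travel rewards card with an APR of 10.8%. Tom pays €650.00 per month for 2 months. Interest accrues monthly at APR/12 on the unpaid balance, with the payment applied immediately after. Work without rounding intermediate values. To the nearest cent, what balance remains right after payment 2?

Monthly rate r = 10.8%/12 = 0.9% = 0.009.
Each month: B ← B·(1+r) − €650.00.
Month 1: interest €26.92; balance after payment €2,368.43.
Month 2: interest €21.32; balance after payment €1,739.75.

€1,739.75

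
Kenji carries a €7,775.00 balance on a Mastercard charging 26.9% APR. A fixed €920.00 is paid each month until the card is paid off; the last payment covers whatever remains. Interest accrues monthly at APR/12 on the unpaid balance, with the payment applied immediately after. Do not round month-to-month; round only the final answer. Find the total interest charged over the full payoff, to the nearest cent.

Monthly rate r = 26.9%/12 = 2.24167% = 0.0224167.
Payoff takes n = ⌈−ln(1 − rB₀/P)/ln(1+r)⌉ = ⌈9.474⌉ = 10 payments; the last is €438.88.
Total paid = 9·€920.00 + €438.88 = €8,718.88.
Total interest = total paid − principal = €8,718.88 − €7,775.00 = €943.88.

€943.88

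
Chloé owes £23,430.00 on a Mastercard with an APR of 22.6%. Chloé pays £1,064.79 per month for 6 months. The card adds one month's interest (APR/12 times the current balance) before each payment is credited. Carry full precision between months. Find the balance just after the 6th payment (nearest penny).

Monthly rate r = 22.6%/12 = 1.88333% = 0.0188333.
Each month: B ← B·(1+r) − £1,064.79.
Month 1: interest £441.26; balance after payment £22,806.47.
Month 2: interest £429.52; balance after payment £22,171.21.
Month 3: interest £417.56; balance after payment £21,523.97.
Month 4: interest £405.37; balance after payment £20,864.55.
Month 5: interest £392.95; balance after payment £20,192.71.
Month 6: interest £380.30; balance after payment £19,508.22.

£19,508.22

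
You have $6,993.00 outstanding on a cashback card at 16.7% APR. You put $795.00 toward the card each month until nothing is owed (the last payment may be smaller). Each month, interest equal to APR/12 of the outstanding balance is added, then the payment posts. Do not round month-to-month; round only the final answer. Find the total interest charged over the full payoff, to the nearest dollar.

Monthly rate r = 16.7%/12 = 1.39167% = 0.0139167.
Payoff takes n = ⌈−ln(1 − rB₀/P)/ln(1+r)⌉ = ⌈9.448⌉ = 10 payments; the last is $357.65.
Total paid = 9·$795.00 + $357.65 = $7,512.65.
Total interest = total paid − principal = $7,512.65 − $6,993.00 = $519.65.

$520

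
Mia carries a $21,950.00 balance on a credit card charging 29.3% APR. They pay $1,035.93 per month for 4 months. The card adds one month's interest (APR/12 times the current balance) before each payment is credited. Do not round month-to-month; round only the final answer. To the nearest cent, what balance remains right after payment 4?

Monthly rate r = 29.3%/12 = 2.44167% = 0.0244167.
Each month: B ← B·(1+r) − $1,035.93.
Month 1: interest $535.95; balance after payment $21,450.02.
Month 2: interest $523.74; balance after payment $20,937.82.
Month 3: interest $511.23; balance after payment $20,413.13.
Month 4: interest $498.42; balance after payment $19,875.62.

$19,875.62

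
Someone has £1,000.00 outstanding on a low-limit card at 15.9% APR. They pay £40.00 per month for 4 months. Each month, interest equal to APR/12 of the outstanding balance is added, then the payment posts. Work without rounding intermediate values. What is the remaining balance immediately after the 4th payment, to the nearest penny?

£890.85

Monthly rate r = 15.9%/12 = 1.325% = 0.01325.
Each month: B ← B·(1+r) − £40.00.
Month 1: interest £13.25; balance after payment £973.25.
Month 2: interest £12.90; balance after payment £946.15.
Month 3: interest £12.54; balance after payment £918.68.
Month 4: interest £12.17; balance after payment £890.85.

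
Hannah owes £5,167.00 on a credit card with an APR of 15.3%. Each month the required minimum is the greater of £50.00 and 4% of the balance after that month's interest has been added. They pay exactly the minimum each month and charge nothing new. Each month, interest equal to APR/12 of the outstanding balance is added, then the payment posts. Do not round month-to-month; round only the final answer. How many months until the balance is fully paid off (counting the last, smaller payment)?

81 months

Monthly rate r = 15.3%/12 = 1.275% = 0.01275.
While 4% of the post-interest balance exceeds £50.00, each month B ← (B·(1+r))·(1 − 0.04), i.e. B shrinks by the factor (1+r)·0.96 = 0.97224.
This holds for months 1–51. Entering month 52 the balance is £1,229.38; 4% of the post-interest balance is now below £50.00, so the flat £50.00 minimum applies from here.
From month 52 a fixed £50.00 at rate r clears £1,229.38 in 30 more payments. Total: 51 + 30 = 81 months.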